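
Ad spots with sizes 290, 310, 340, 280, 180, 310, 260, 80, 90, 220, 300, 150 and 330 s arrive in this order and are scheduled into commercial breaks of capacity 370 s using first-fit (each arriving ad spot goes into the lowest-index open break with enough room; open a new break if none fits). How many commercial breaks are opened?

10

  290 → break 1 (new)  [load 290/370]
  310 → break 2 (new)  [load 310/370]
  340 → break 3 (new)  [load 340/370]
  280 → break 4 (new)  [load 280/370]
  180 → break 5 (new)  [load 180/370]
  310 → break 6 (new)  [load 310/370]
  260 → break 7 (new)  [load 260/370]
  80 → break 1  [load 370/370]
  90 → break 4  [load 370/370]
  220 → break 8 (new)  [load 220/370]
  300 → break 9 (new)  [load 300/370]
  150 → break 5  [load 330/370]
  330 → break 10 (new)  [load 330/370]
10 commercial breaks opened.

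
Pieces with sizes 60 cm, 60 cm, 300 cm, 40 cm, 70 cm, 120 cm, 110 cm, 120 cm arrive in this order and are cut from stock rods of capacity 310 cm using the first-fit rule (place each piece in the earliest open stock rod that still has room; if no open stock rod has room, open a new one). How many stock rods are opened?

  60 → stock rod 1 (new)  [load 60/310]
  60 → stock rod 1  [load 120/310]
  300 → stock rod 2 (new)  [load 300/310]
  40 → stock rod 1  [load 160/310]
  70 → stock rod 1  [load 230/310]
  120 → stock rod 3 (new)  [load 120/310]
  110 → stock rod 3  [load 230/310]
  120 → stock rod 4 (new)  [load 120/310]
4 stock rods opened.

4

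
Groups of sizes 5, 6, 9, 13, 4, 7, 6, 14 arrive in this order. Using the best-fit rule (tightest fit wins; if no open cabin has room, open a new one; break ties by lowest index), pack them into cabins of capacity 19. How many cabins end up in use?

  5 → cabin 1 (new)  [load 5/19]
  6 → cabin 1  [load 11/19]
  9 → cabin 2 (new)  [load 9/19]
  13 → cabin 3 (new)  [load 13/19]
  4 → cabin 3  [load 17/19]
  7 → cabin 1  [load 18/19]
  6 → cabin 2  [load 15/19]
  14 → cabin 4 (new)  [load 14/19]
4 cabins opened.

4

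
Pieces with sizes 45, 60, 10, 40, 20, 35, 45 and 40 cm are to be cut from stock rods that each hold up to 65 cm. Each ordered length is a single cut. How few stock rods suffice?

Total = 60 + 45 + 45 + 40 + 40 + 35 + 20 + 10 = 295 cm.
Lower bound: ⌈295/65⌉ = 5 stock rods.
Also, 6 pieces each exceed 65/2 cm, and no two of those can share a stock rod, so at least 6 stock rods are needed.
A packing using 6 stock rods:
  stock rod 1: 60 = 60
  stock rod 2: 45 + 20 = 65
  stock rod 3: 45 + 10 = 55
  stock rod 4: 40 = 40
  stock rod 5: 40 = 40
  stock rod 6: 35 = 35
This matches the lower bound, so 6 is optimal.

6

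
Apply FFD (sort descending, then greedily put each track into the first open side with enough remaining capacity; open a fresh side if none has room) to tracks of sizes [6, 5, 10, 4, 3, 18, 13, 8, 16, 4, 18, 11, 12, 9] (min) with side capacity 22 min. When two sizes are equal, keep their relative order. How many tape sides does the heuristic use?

Sorted descending: 18, 18, 16, 13, 12, 11, 10, 9, 8, 6, 5, 4, 4, 3.
  18 → side 1 (new)  [load 18/22]
  18 → side 2 (new)  [load 18/22]
  16 → side 3 (new)  [load 16/22]
  13 → side 4 (new)  [load 13/22]
  12 → side 5 (new)  [load 12/22]
  11 → side 6 (new)  [load 11/22]
  10 → side 5  [load 22/22]
  9 → side 4  [load 22/22]
  8 → side 6  [load 19/22]
  6 → side 3  [load 22/22]
  5 → side 7 (new)  [load 5/22]
  4 → side 1  [load 22/22]
  4 → side 2  [load 22/22]
  3 → side 6  [load 22/22]
7 tape sides opened.

7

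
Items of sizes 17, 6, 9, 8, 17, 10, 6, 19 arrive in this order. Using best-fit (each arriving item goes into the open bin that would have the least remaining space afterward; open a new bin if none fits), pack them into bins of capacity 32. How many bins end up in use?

  17 → bin 1 (new)  [load 17/32]
  6 → bin 1  [load 23/32]
  9 → bin 1  [load 32/32]
  8 → bin 2 (new)  [load 8/32]
  17 → bin 2  [load 25/32]
  10 → bin 3 (new)  [load 10/32]
  6 → bin 2  [load 31/32]
  19 → bin 3  [load 29/32]
3 bins opened.

3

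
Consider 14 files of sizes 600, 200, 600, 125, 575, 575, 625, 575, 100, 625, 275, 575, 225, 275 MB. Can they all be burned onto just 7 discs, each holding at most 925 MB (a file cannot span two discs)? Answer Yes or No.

Total = 5950 MB; ⌈5950/925⌉ = 7.
8 files each exceed half the capacity and cannot share a disc, forcing at least 8 discs.
At least 8 discs are required, but only 7 are allowed.

No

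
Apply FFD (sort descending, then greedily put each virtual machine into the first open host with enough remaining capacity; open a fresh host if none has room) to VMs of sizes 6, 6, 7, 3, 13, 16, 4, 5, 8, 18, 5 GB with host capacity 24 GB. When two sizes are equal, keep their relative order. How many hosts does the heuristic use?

Sorted descending: 18, 16, 13, 8, 7, 6, 6, 5, 5, 4, 3.
  18 → host 1 (new)  [load 18/24]
  16 → host 2 (new)  [load 16/24]
  13 → host 3 (new)  [load 13/24]
  8 → host 2  [load 24/24]
  7 → host 3  [load 20/24]
  6 → host 1  [load 24/24]
  6 → host 4 (new)  [load 6/24]
  5 → host 4  [load 11/24]
  5 → host 4  [load 16/24]
  4 → host 3  [load 24/24]
  3 → host 4  [load 19/24]
4 hosts opened.

4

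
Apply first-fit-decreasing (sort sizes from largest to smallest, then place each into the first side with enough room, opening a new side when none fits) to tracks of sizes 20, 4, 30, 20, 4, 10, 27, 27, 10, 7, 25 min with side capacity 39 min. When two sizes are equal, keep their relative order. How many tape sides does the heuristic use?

6

Sorted descending: 30, 27, 27, 25, 20, 20, 10, 10, 7, 4, 4.
  30 → side 1 (new)  [load 30/39]
  27 → side 2 (new)  [load 27/39]
  27 → side 3 (new)  [load 27/39]
  25 → side 4 (new)  [load 25/39]
  20 → side 5 (new)  [load 20/39]
  20 → side 6 (new)  [load 20/39]
  10 → side 2  [load 37/39]
  10 → side 3  [load 37/39]
  7 → side 1  [load 37/39]
  4 → side 4  [load 29/39]
  4 → side 4  [load 33/39]
6 tape sides opened.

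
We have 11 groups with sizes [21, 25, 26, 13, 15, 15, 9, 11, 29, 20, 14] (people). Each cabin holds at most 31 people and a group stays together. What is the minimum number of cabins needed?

Total = 29 + 26 + 25 + 21 + 20 + 15 + 15 + 14 + 13 + 11 + 9 = 198 people.
Lower bound: ⌈198/31⌉ = 7 cabins.
A packing using 7 cabins:
  cabin 1: 29 = 29
  cabin 2: 26 = 26
  cabin 3: 25 = 25
  cabin 4: 21 + 9 = 30
  cabin 5: 20 + 11 = 31
  cabin 6: 15 + 15 = 30
  cabin 7: 14 + 13 = 27
This matches the lower bound, so 7 is optimal.

7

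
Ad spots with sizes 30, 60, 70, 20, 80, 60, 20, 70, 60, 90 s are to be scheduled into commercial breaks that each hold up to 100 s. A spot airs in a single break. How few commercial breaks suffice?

7

Total = 90 + 80 + 70 + 70 + 60 + 60 + 60 + 30 + 20 + 20 = 560 s.
Lower bound: ⌈560/100⌉ = 6 commercial breaks.
Also, 7 ad spots each exceed 50 s, and no two of those can share a break, so at least 7 commercial breaks are needed.
A packing using 7 commercial breaks:
  break 1: 90 = 90
  break 2: 80 + 20 = 100
  break 3: 70 + 30 = 100
  break 4: 70 + 20 = 90
  break 5: 60 = 60
  break 6: 60 = 60
  break 7: 60 = 60
This matches the lower bound, so 7 is optimal.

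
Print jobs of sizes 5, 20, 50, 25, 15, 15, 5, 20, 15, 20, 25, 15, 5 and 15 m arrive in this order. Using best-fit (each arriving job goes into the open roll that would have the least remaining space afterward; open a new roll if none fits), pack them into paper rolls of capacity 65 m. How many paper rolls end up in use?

4

  5 → roll 1 (new)  [load 5/65]
  20 → roll 1  [load 25/65]
  50 → roll 2 (new)  [load 50/65]
  25 → roll 1  [load 50/65]
  15 → roll 1  [load 65/65]
  15 → roll 2  [load 65/65]
  5 → roll 3 (new)  [load 5/65]
  20 → roll 3  [load 25/65]
  15 → roll 3  [load 40/65]
  20 → roll 3  [load 60/65]
  25 → roll 4 (new)  [load 25/65]
  15 → roll 4  [load 40/65]
  5 → roll 3  [load 65/65]
  15 → roll 4  [load 55/65]
4 paper rolls opened.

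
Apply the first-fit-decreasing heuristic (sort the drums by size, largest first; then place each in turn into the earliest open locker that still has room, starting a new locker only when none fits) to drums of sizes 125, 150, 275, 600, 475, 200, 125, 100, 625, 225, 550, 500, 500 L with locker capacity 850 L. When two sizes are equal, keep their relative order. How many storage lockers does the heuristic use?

Sorted descending: 625, 600, 550, 500, 500, 475, 275, 225, 200, 150, 125, 125, 100.
  625 → locker 1 (new)  [load 625/850]
  600 → locker 2 (new)  [load 600/850]
  550 → locker 3 (new)  [load 550/850]
  500 → locker 4 (new)  [load 500/850]
  500 → locker 5 (new)  [load 500/850]
  475 → locker 6 (new)  [load 475/850]
  275 → locker 3  [load 825/850]
  225 → locker 1  [load 850/850]
  200 → locker 2  [load 800/850]
  150 → locker 4  [load 650/850]
  125 → locker 4  [load 775/850]
  125 → locker 5  [load 625/850]
  100 → locker 5  [load 725/850]
6 storage lockers opened.

6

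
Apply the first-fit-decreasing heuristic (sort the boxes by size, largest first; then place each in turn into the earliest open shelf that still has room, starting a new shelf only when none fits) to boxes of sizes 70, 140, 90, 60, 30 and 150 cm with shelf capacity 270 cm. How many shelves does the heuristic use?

2

Sorted descending: 150, 140, 90, 70, 60, 30.
  150 → shelf 1 (new)  [load 150/270]
  140 → shelf 2 (new)  [load 140/270]
  90 → shelf 1  [load 240/270]
  70 → shelf 2  [load 210/270]
  60 → shelf 2  [load 270/270]
  30 → shelf 1  [load 270/270]
2 shelves opened.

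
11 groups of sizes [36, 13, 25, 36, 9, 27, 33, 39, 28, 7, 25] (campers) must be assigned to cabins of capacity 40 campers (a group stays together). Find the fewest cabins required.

8

Total = 39 + 36 + 36 + 33 + 28 + 27 + 25 + 25 + 13 + 9 + 7 = 278 campers.
Lower bound: ⌈278/40⌉ = 7 cabins.
Also, 8 groups each exceed 20 campers, and no two of those can share a cabin, so at least 8 cabins are needed.
A packing using 8 cabins:
  cabin 1: 39 = 39
  cabin 2: 36 = 36
  cabin 3: 36 = 36
  cabin 4: 33 + 7 = 40
  cabin 5: 28 + 9 = 37
  cabin 6: 27 + 13 = 40
  cabin 7: 25 = 25
  cabin 8: 25 = 25
This matches the lower bound, so 8 is optimal.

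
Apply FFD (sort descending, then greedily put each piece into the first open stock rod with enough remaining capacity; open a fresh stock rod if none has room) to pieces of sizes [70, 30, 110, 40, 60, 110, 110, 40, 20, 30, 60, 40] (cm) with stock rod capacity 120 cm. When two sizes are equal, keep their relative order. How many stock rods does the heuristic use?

Sorted descending: 110, 110, 110, 70, 60, 60, 40, 40, 40, 30, 30, 20.
  110 → stock rod 1 (new)  [load 110/120]
  110 → stock rod 2 (new)  [load 110/120]
  110 → stock rod 3 (new)  [load 110/120]
  70 → stock rod 4 (new)  [load 70/120]
  60 → stock rod 5 (new)  [load 60/120]
  60 → stock rod 5  [load 120/120]
  40 → stock rod 4  [load 110/120]
  40 → stock rod 6 (new)  [load 40/120]
  40 → stock rod 6  [load 80/120]
  30 → stock rod 6  [load 110/120]
  30 → stock rod 7 (new)  [load 30/120]
  20 → stock rod 7  [load 50/120]
7 stock rods opened.

7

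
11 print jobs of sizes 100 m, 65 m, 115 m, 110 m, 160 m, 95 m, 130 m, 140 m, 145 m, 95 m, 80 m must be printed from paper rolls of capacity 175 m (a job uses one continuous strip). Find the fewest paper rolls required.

Total = 160 + 145 + 140 + 130 + 115 + 110 + 100 + 95 + 95 + 80 + 65 = 1235 m.
Lower bound: ⌈1235/175⌉ = 8 paper rolls.
Also, 9 print jobs each exceed 175/2 m, and no two of those can share a roll, so at least 9 paper rolls are needed.
A packing using 9 paper rolls:
  roll 1: 160 = 160
  roll 2: 145 = 145
  roll 3: 140 = 140
  roll 4: 130 = 130
  roll 5: 115 = 115
  roll 6: 110 + 65 = 175
  roll 7: 100 = 100
  roll 8: 95 + 80 = 175
  roll 9: 95 = 95
This matches the lower bound, so 9 is optimal.

9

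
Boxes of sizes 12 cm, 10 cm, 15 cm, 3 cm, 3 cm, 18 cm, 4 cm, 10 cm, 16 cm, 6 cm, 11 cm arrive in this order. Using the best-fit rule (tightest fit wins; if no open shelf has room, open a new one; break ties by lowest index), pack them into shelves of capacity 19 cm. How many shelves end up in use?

7

  12 → shelf 1 (new)  [load 12/19]
  10 → shelf 2 (new)  [load 10/19]
  15 → shelf 3 (new)  [load 15/19]
  3 → shelf 3  [load 18/19]
  3 → shelf 1  [load 15/19]
  18 → shelf 4 (new)  [load 18/19]
  4 → shelf 1  [load 19/19]
  10 → shelf 5 (new)  [load 10/19]
  16 → shelf 6 (new)  [load 16/19]
  6 → shelf 2  [load 16/19]
  11 → shelf 7 (new)  [load 11/19]
7 shelves opened.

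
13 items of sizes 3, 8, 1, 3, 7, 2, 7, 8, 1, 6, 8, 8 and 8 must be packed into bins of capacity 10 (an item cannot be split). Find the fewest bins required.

8

Total = 8 + 8 + 8 + 8 + 8 + 7 + 7 + 6 + 3 + 3 + 2 + 1 + 1 = 70.
Lower bound: ⌈70/10⌉ = 7 bins.
Also, 8 items each exceed 5, and no two of those can share a bin, so at least 8 bins are needed.
A packing using 8 bins:
  bin 1: 8 + 2 = 10
  bin 2: 8 + 1 + 1 = 10
  bin 3: 8 = 8
  bin 4: 8 = 8
  bin 5: 8 = 8
  bin 6: 7 + 3 = 10
  bin 7: 7 + 3 = 10
  bin 8: 6 = 6
This matches the lower bound, so 8 is optimal.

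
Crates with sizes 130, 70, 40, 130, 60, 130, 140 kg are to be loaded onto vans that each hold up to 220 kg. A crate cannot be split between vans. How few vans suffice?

4

Total = 140 + 130 + 130 + 130 + 70 + 60 + 40 = 700 kg.
Lower bound: ⌈700/220⌉ = 4 vans.
A packing using 4 vans:
  van 1: 140 + 70 = 210
  van 2: 130 + 60 = 190
  van 3: 130 + 40 = 170
  van 4: 130 = 130
This matches the lower bound, so 4 is optimal.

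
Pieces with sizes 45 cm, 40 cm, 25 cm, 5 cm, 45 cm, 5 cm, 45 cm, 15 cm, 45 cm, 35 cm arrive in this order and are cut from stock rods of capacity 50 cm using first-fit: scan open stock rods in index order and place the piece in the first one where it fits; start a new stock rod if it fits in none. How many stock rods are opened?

  45 → stock rod 1 (new)  [load 45/50]
  40 → stock rod 2 (new)  [load 40/50]
  25 → stock rod 3 (new)  [load 25/50]
  5 → stock rod 1  [load 50/50]
  45 → stock rod 4 (new)  [load 45/50]
  5 → stock rod 2  [load 45/50]
  45 → stock rod 5 (new)  [load 45/50]
  15 → stock rod 3  [load 40/50]
  45 → stock rod 6 (new)  [load 45/50]
  35 → stock rod 7 (new)  [load 35/50]
7 stock rods opened.

7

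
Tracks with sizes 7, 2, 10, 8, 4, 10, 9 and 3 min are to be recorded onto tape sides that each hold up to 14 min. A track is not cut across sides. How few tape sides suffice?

Total = 10 + 10 + 9 + 8 + 7 + 4 + 3 + 2 = 53 min.
Lower bound: ⌈53/14⌉ = 4 tape sides.
A packing using 5 tape sides:
  side 1: 10 + 4 = 14
  side 2: 10 + 3 = 13
  side 3: 9 + 2 = 11
  side 4: 8 = 8
  side 5: 7 = 7
No arrangement into 4 tape sides stays within capacity, so 5 is optimal.

5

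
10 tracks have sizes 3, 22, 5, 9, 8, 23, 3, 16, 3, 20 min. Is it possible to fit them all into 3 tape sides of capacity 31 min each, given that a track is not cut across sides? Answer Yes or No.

No

Total = 112 min; ⌈112/31⌉ = 4.
At least 4 tape sides are required, but only 3 are allowed.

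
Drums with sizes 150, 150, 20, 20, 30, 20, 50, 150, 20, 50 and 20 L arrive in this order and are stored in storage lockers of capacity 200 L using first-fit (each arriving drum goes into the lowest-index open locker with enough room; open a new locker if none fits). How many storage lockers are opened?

  150 → locker 1 (new)  [load 150/200]
  150 → locker 2 (new)  [load 150/200]
  20 → locker 1  [load 170/200]
  20 → locker 1  [load 190/200]
  30 → locker 2  [load 180/200]
  20 → locker 2  [load 200/200]
  50 → locker 3 (new)  [load 50/200]
  150 → locker 3  [load 200/200]
  20 → locker 4 (new)  [load 20/200]
  50 → locker 4  [load 70/200]
  20 → locker 4  [load 90/200]
4 storage lockers opened.

4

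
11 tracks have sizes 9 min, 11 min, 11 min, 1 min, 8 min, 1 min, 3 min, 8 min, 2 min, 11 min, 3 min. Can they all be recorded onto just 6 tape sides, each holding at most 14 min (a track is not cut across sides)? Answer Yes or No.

Yes

A valid assignment using 6 tape sides:
  side 1: 11 + 3 = 14
  side 2: 11 + 3 = 14
  side 3: 11 + 2 + 1 = 14
  side 4: 9 + 1 = 10
  side 5: 8 = 8
  side 6: 8 = 8
Every load is within 14 min, so 6 tape sides suffice.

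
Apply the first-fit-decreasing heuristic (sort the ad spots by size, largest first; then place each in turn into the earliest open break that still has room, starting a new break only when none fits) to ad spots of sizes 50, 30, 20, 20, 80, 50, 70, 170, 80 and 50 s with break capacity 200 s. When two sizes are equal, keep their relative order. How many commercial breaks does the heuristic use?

4

Sorted descending: 170, 80, 80, 70, 50, 50, 50, 30, 20, 20.
  170 → break 1 (new)  [load 170/200]
  80 → break 2 (new)  [load 80/200]
  80 → break 2  [load 160/200]
  70 → break 3 (new)  [load 70/200]
  50 → break 3  [load 120/200]
  50 → break 3  [load 170/200]
  50 → break 4 (new)  [load 50/200]
  30 → break 1  [load 200/200]
  20 → break 2  [load 180/200]
  20 → break 2  [load 200/200]
4 commercial breaks opened.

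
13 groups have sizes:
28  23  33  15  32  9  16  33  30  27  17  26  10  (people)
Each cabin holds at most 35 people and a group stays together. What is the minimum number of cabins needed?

10

Total = 33 + 33 + 32 + 30 + 28 + 27 + 26 + 23 + 17 + 16 + 15 + 10 + 9 = 299 people.
Lower bound: ⌈299/35⌉ = 9 cabins.
A packing using 10 cabins:
  cabin 1: 33 = 33
  cabin 2: 33 = 33
  cabin 3: 32 = 32
  cabin 4: 30 = 30
  cabin 5: 28 = 28
  cabin 6: 27 = 27
  cabin 7: 26 + 9 = 35
  cabin 8: 23 + 10 = 33
  cabin 9: 17 + 16 = 33
  cabin 10: 15 = 15
No arrangement into 9 cabins stays within capacity, so 10 is optimal.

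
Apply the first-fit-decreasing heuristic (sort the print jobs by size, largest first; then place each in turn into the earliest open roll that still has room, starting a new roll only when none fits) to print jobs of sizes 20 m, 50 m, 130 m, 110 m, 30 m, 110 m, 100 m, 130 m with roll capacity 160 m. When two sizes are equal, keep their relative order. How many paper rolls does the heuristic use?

Sorted descending: 130, 130, 110, 110, 100, 50, 30, 20.
  130 → roll 1 (new)  [load 130/160]
  130 → roll 2 (new)  [load 130/160]
  110 → roll 3 (new)  [load 110/160]
  110 → roll 4 (new)  [load 110/160]
  100 → roll 5 (new)  [load 100/160]
  50 → roll 3  [load 160/160]
  30 → roll 1  [load 160/160]
  20 → roll 2  [load 150/160]
5 paper rolls opened.

5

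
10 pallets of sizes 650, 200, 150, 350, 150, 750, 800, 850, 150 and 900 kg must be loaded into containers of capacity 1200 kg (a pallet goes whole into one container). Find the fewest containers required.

Total = 900 + 850 + 800 + 750 + 650 + 350 + 200 + 150 + 150 + 150 = 4950 kg.
Lower bound: ⌈4950/1200⌉ = 5 containers.
A packing using 5 containers:
  container 1: 900 + 200 = 1100
  container 2: 850 + 350 = 1200
  container 3: 800 + 150 + 150 = 1100
  container 4: 750 + 150 = 900
  container 5: 650 = 650
This matches the lower bound, so 5 is optimal.

5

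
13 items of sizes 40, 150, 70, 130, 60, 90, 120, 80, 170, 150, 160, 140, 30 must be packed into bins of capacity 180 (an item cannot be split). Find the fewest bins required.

Total = 170 + 160 + 150 + 150 + 140 + 130 + 120 + 90 + 80 + 70 + 60 + 40 + 30 = 1390.
Lower bound: ⌈1390/180⌉ = 8 bins.
A packing using 9 bins:
  bin 1: 170 = 170
  bin 2: 160 = 160
  bin 3: 150 + 30 = 180
  bin 4: 150 = 150
  bin 5: 140 + 40 = 180
  bin 6: 130 = 130
  bin 7: 120 + 60 = 180
  bin 8: 90 + 80 = 170
  bin 9: 70 = 70
No arrangement into 8 bins stays within capacity, so 9 is optimal.

9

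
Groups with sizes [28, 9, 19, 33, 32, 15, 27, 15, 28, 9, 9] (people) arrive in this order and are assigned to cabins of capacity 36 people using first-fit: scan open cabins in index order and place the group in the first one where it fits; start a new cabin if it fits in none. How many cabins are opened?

  28 → cabin 1 (new)  [load 28/36]
  9 → cabin 2 (new)  [load 9/36]
  19 → cabin 2  [load 28/36]
  33 → cabin 3 (new)  [load 33/36]
  32 → cabin 4 (new)  [load 32/36]
  15 → cabin 5 (new)  [load 15/36]
  27 → cabin 6 (new)  [load 27/36]
  15 → cabin 5  [load 30/36]
  28 → cabin 7 (new)  [load 28/36]
  9 → cabin 6  [load 36/36]
  9 → cabin 8 (new)  [load 9/36]
8 cabins opened.

8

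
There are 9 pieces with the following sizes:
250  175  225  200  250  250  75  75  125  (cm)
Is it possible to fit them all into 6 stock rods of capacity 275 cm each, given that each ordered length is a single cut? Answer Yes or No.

Total = 1625 cm; ⌈1625/275⌉ = 6.
The bound of 6 does not rule out 6, but exhaustive search shows no assignment into 6 stock rods of capacity 275 cm exists — the minimum is 7.

No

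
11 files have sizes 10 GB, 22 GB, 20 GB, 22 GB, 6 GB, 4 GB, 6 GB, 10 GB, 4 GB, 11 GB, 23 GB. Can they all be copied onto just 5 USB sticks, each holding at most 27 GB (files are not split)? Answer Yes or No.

Total = 138 GB; ⌈138/27⌉ = 6.
At least 6 USB sticks are required, but only 5 are allowed.

No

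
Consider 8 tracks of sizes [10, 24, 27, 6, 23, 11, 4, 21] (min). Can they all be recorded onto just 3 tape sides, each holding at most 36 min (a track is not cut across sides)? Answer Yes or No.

Total = 126 min; ⌈126/36⌉ = 4.
At least 4 tape sides are required, but only 3 are allowed.

No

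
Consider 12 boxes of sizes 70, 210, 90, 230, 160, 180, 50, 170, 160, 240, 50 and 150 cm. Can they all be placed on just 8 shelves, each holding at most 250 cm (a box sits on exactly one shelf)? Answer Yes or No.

Yes

A valid assignment using 8 shelves:
  shelf 1: 240 = 240
  shelf 2: 230 = 230
  shelf 3: 210 = 210
  shelf 4: 180 + 70 = 250
  shelf 5: 170 + 50 = 220
  shelf 6: 160 + 90 = 250
  shelf 7: 160 + 50 = 210
  shelf 8: 150 = 150
Every load is within 250 cm, so 8 shelves suffice.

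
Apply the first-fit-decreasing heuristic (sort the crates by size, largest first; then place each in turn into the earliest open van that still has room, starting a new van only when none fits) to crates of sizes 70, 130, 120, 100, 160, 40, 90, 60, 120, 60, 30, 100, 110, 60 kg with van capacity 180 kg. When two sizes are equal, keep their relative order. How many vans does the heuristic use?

Sorted descending: 160, 130, 120, 120, 110, 100, 100, 90, 70, 60, 60, 60, 40, 30.
  160 → van 1 (new)  [load 160/180]
  130 → van 2 (new)  [load 130/180]
  120 → van 3 (new)  [load 120/180]
  120 → van 4 (new)  [load 120/180]
  110 → van 5 (new)  [load 110/180]
  100 → van 6 (new)  [load 100/180]
  100 → van 7 (new)  [load 100/180]
  90 → van 8 (new)  [load 90/180]
  70 → van 5  [load 180/180]
  60 → van 3  [load 180/180]
  60 → van 4  [load 180/180]
  60 → van 6  [load 160/180]
  40 → van 2  [load 170/180]
  30 → van 7  [load 130/180]
8 vans opened.

8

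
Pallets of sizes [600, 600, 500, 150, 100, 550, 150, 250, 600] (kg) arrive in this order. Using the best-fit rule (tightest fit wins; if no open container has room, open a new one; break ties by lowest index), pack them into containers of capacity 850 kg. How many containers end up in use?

5

  600 → container 1 (new)  [load 600/850]
  600 → container 2 (new)  [load 600/850]
  500 → container 3 (new)  [load 500/850]
  150 → container 1  [load 750/850]
  100 → container 1  [load 850/850]
  550 → container 4 (new)  [load 550/850]
  150 → container 2  [load 750/850]
  250 → container 4  [load 800/850]
  600 → container 5 (new)  [load 600/850]
5 containers opened.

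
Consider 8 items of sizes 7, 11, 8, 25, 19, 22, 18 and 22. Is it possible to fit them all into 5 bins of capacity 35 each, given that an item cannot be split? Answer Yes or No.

Yes

A valid assignment using 5 bins:
  bin 1: 25 + 8 = 33
  bin 2: 22 + 11 = 33
  bin 3: 22 + 7 = 29
  bin 4: 19 = 19
  bin 5: 18 = 18
Every load is within 35, so 5 bins suffice.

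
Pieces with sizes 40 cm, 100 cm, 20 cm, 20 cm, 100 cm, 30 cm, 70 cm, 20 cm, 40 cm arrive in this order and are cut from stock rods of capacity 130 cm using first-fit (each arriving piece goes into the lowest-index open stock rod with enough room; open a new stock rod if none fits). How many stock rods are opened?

  40 → stock rod 1 (new)  [load 40/130]
  100 → stock rod 2 (new)  [load 100/130]
  20 → stock rod 1  [load 60/130]
  20 → stock rod 1  [load 80/130]
  100 → stock rod 3 (new)  [load 100/130]
  30 → stock rod 1  [load 110/130]
  70 → stock rod 4 (new)  [load 70/130]
  20 → stock rod 1  [load 130/130]
  40 → stock rod 4  [load 110/130]
4 stock rods opened.

4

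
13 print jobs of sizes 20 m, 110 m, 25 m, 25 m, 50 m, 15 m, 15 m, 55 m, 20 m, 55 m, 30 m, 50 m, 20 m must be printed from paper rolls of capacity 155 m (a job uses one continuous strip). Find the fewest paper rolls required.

4

Total = 110 + 55 + 55 + 50 + 50 + 30 + 25 + 25 + 20 + 20 + 20 + 15 + 15 = 490 m.
Lower bound: ⌈490/155⌉ = 4 paper rolls.
A packing using 4 paper rolls:
  roll 1: 110 + 30 + 15 = 155
  roll 2: 55 + 55 + 25 + 20 = 155
  roll 3: 50 + 50 + 25 + 20 = 145
  roll 4: 20 + 15 = 35
This matches the lower bound, so 4 is optimal.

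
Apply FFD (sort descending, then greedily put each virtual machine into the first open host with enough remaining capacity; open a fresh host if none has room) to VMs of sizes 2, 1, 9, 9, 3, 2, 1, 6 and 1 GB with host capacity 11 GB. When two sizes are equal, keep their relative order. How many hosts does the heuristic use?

4

Sorted descending: 9, 9, 6, 3, 2, 2, 1, 1, 1.
  9 → host 1 (new)  [load 9/11]
  9 → host 2 (new)  [load 9/11]
  6 → host 3 (new)  [load 6/11]
  3 → host 3  [load 9/11]
  2 → host 1  [load 11/11]
  2 → host 2  [load 11/11]
  1 → host 3  [load 10/11]
  1 → host 3  [load 11/11]
  1 → host 4 (new)  [load 1/11]
4 hosts opened.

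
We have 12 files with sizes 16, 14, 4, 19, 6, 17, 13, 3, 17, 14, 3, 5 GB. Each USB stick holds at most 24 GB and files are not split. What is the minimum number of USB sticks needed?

Total = 19 + 17 + 17 + 16 + 14 + 14 + 13 + 6 + 5 + 4 + 3 + 3 = 131 GB.
Lower bound: ⌈131/24⌉ = 6 USB sticks.
Also, 7 files each exceed 12 GB, and no two of those can share a USB stick, so at least 7 USB sticks are needed.
A packing using 7 USB sticks:
  USB stick 1: 19 + 5 = 24
  USB stick 2: 17 + 6 = 23
  USB stick 3: 17 + 4 + 3 = 24
  USB stick 4: 16 + 3 = 19
  USB stick 5: 14 = 14
  USB stick 6: 14 = 14
  USB stick 7: 13 = 13
This matches the lower bound, so 7 is optimal.

7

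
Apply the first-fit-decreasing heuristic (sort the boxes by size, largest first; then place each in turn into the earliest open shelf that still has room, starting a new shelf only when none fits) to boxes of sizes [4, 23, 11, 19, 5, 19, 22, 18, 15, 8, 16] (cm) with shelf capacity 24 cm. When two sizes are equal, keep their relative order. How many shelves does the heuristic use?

Sorted descending: 23, 22, 19, 19, 18, 16, 15, 11, 8, 5, 4.
  23 → shelf 1 (new)  [load 23/24]
  22 → shelf 2 (new)  [load 22/24]
  19 → shelf 3 (new)  [load 19/24]
  19 → shelf 4 (new)  [load 19/24]
  18 → shelf 5 (new)  [load 18/24]
  16 → shelf 6 (new)  [load 16/24]
  15 → shelf 7 (new)  [load 15/24]
  11 → shelf 8 (new)  [load 11/24]
  8 → shelf 6  [load 24/24]
  5 → shelf 3  [load 24/24]
  4 → shelf 4  [load 23/24]
8 shelves opened.

8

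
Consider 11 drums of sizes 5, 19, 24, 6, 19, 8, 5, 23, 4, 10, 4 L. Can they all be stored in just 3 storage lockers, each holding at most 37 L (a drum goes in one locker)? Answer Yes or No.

Total = 127 L; ⌈127/37⌉ = 4.
At least 4 storage lockers are required, but only 3 are allowed.

No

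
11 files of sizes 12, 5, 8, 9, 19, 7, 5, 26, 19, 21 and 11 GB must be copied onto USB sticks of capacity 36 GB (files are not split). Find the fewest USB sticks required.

Total = 26 + 21 + 19 + 19 + 12 + 11 + 9 + 8 + 7 + 5 + 5 = 142 GB.
Lower bound: ⌈142/36⌉ = 4 USB sticks.
A packing using 4 USB sticks:
  USB stick 1: 26 + 9 = 35
  USB stick 2: 21 + 8 + 7 = 36
  USB stick 3: 19 + 12 + 5 = 36
  USB stick 4: 19 + 11 + 5 = 35
This matches the lower bound, so 4 is optimal.

4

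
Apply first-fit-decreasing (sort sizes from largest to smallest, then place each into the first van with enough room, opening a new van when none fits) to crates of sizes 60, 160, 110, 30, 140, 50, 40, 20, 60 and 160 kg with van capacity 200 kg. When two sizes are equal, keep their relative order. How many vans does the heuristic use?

Sorted descending: 160, 160, 140, 110, 60, 60, 50, 40, 30, 20.
  160 → van 1 (new)  [load 160/200]
  160 → van 2 (new)  [load 160/200]
  140 → van 3 (new)  [load 140/200]
  110 → van 4 (new)  [load 110/200]
  60 → van 3  [load 200/200]
  60 → van 4  [load 170/200]
  50 → van 5 (new)  [load 50/200]
  40 → van 1  [load 200/200]
  30 → van 2  [load 190/200]
  20 → van 4  [load 190/200]
5 vans opened.

5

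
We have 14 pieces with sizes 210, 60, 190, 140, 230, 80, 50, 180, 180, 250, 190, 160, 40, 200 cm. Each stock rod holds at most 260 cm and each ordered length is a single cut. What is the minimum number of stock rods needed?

10

Total = 250 + 230 + 210 + 200 + 190 + 190 + 180 + 180 + 160 + 140 + 80 + 60 + 50 + 40 = 2160 cm.
Lower bound: ⌈2160/260⌉ = 9 stock rods.
Also, 10 pieces each exceed 130 cm, and no two of those can share a stock rod, so at least 10 stock rods are needed.
A packing using 10 stock rods:
  stock rod 1: 250 = 250
  stock rod 2: 230 = 230
  stock rod 3: 210 + 50 = 260
  stock rod 4: 200 + 60 = 260
  stock rod 5: 190 + 40 = 230
  stock rod 6: 190 = 190
  stock rod 7: 180 + 80 = 260
  stock rod 8: 180 = 180
  stock rod 9: 160 = 160
  stock rod 10: 140 = 140
This matches the lower bound, so 10 is optimal.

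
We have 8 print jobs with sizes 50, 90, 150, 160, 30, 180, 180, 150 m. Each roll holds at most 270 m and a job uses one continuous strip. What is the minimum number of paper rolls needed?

5

Total = 180 + 180 + 160 + 150 + 150 + 90 + 50 + 30 = 990 m.
Lower bound: ⌈990/270⌉ = 4 paper rolls.
Also, 5 print jobs each exceed 135 m, and no two of those can share a roll, so at least 5 paper rolls are needed.
A packing using 5 paper rolls:
  roll 1: 180 + 90 = 270
  roll 2: 180 + 50 + 30 = 260
  roll 3: 160 = 160
  roll 4: 150 = 150
  roll 5: 150 = 150
This matches the lower bound, so 5 is optimal.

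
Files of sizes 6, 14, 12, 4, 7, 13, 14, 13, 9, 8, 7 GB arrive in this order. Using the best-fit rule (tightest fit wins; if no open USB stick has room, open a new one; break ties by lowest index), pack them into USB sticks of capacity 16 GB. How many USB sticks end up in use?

  6 → USB stick 1 (new)  [load 6/16]
  14 → USB stick 2 (new)  [load 14/16]
  12 → USB stick 3 (new)  [load 12/16]
  4 → USB stick 3  [load 16/16]
  7 → USB stick 1  [load 13/16]
  13 → USB stick 4 (new)  [load 13/16]
  14 → USB stick 5 (new)  [load 14/16]
  13 → USB stick 6 (new)  [load 13/16]
  9 → USB stick 7 (new)  [load 9/16]
  8 → USB stick 8 (new)  [load 8/16]
  7 → USB stick 7  [load 16/16]
8 USB sticks opened.

8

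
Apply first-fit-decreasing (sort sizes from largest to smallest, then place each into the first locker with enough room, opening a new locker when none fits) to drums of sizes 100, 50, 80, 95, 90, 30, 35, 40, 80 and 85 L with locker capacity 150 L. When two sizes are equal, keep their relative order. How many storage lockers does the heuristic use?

6

Sorted descending: 100, 95, 90, 85, 80, 80, 50, 40, 35, 30.
  100 → locker 1 (new)  [load 100/150]
  95 → locker 2 (new)  [load 95/150]
  90 → locker 3 (new)  [load 90/150]
  85 → locker 4 (new)  [load 85/150]
  80 → locker 5 (new)  [load 80/150]
  80 → locker 6 (new)  [load 80/150]
  50 → locker 1  [load 150/150]
  40 → locker 2  [load 135/150]
  35 → locker 3  [load 125/150]
  30 → locker 4  [load 115/150]
6 storage lockers opened.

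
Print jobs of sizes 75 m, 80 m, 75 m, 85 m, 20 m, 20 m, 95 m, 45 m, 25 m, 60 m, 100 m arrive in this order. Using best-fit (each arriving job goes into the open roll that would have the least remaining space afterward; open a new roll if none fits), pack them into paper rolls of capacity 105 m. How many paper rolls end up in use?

  75 → roll 1 (new)  [load 75/105]
  80 → roll 2 (new)  [load 80/105]
  75 → roll 3 (new)  [load 75/105]
  85 → roll 4 (new)  [load 85/105]
  20 → roll 4  [load 105/105]
  20 → roll 2  [load 100/105]
  95 → roll 5 (new)  [load 95/105]
  45 → roll 6 (new)  [load 45/105]
  25 → roll 1  [load 100/105]
  60 → roll 6  [load 105/105]
  100 → roll 7 (new)  [load 100/105]
7 paper rolls opened.

7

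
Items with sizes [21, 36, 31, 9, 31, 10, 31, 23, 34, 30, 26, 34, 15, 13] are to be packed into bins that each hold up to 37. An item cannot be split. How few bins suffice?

11

Total = 36 + 34 + 34 + 31 + 31 + 31 + 30 + 26 + 23 + 21 + 15 + 13 + 10 + 9 = 344.
Lower bound: ⌈344/37⌉ = 10 bins.
A packing using 11 bins:
  bin 1: 36 = 36
  bin 2: 34 = 34
  bin 3: 34 = 34
  bin 4: 31 = 31
  bin 5: 31 = 31
  bin 6: 31 = 31
  bin 7: 30 = 30
  bin 8: 26 + 10 = 36
  bin 9: 23 + 13 = 36
  bin 10: 21 + 15 = 36
  bin 11: 9 = 9
No arrangement into 10 bins stays within capacity, so 11 is optimal.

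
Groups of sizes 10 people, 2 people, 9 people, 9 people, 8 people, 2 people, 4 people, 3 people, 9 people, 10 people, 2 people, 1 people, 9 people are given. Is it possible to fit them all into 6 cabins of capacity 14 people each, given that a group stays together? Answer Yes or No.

No

Total = 78 people; ⌈78/14⌉ = 6.
7 groups each exceed half the capacity and cannot share a cabin, forcing at least 7 cabins.
At least 7 cabins are required, but only 6 are allowed.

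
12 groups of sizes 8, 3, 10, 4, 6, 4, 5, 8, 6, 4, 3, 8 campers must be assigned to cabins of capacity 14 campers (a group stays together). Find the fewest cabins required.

5

Total = 10 + 8 + 8 + 8 + 6 + 6 + 5 + 4 + 4 + 4 + 3 + 3 = 69 campers.
Lower bound: ⌈69/14⌉ = 5 cabins.
A packing using 5 cabins:
  cabin 1: 10 + 4 = 14
  cabin 2: 8 + 6 = 14
  cabin 3: 8 + 6 = 14
  cabin 4: 8 + 5 = 13
  cabin 5: 4 + 4 + 3 + 3 = 14
This matches the lower bound, so 5 is optimal.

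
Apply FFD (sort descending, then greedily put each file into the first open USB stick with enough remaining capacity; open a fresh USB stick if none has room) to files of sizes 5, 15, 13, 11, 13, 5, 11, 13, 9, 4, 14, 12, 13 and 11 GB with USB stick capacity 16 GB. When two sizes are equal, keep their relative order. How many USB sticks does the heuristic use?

11

Sorted descending: 15, 14, 13, 13, 13, 13, 12, 11, 11, 11, 9, 5, 5, 4.
  15 → USB stick 1 (new)  [load 15/16]
  14 → USB stick 2 (new)  [load 14/16]
  13 → USB stick 3 (new)  [load 13/16]
  13 → USB stick 4 (new)  [load 13/16]
  13 → USB stick 5 (new)  [load 13/16]
  13 → USB stick 6 (new)  [load 13/16]
  12 → USB stick 7 (new)  [load 12/16]
  11 → USB stick 8 (new)  [load 11/16]
  11 → USB stick 9 (new)  [load 11/16]
  11 → USB stick 10 (new)  [load 11/16]
  9 → USB stick 11 (new)  [load 9/16]
  5 → USB stick 8  [load 16/16]
  5 → USB stick 9  [load 16/16]
  4 → USB stick 7  [load 16/16]
11 USB sticks opened.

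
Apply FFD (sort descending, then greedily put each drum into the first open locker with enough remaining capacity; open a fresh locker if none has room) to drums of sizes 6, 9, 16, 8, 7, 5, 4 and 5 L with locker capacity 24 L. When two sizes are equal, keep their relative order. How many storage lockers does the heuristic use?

3

Sorted descending: 16, 9, 8, 7, 6, 5, 5, 4.
  16 → locker 1 (new)  [load 16/24]
  9 → locker 2 (new)  [load 9/24]
  8 → locker 1  [load 24/24]
  7 → locker 2  [load 16/24]
  6 → locker 2  [load 22/24]
  5 → locker 3 (new)  [load 5/24]
  5 → locker 3  [load 10/24]
  4 → locker 3  [load 14/24]
3 storage lockers opened.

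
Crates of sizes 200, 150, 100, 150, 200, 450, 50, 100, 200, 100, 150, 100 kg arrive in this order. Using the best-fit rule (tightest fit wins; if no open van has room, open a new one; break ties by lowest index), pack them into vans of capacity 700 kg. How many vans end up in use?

  200 → van 1 (new)  [load 200/700]
  150 → van 1  [load 350/700]
  100 → van 1  [load 450/700]
  150 → van 1  [load 600/700]
  200 → van 2 (new)  [load 200/700]
  450 → van 2  [load 650/700]
  50 → van 2  [load 700/700]
  100 → van 1  [load 700/700]
  200 → van 3 (new)  [load 200/700]
  100 → van 3  [load 300/700]
  150 → van 3  [load 450/700]
  100 → van 3  [load 550/700]
3 vans opened.

3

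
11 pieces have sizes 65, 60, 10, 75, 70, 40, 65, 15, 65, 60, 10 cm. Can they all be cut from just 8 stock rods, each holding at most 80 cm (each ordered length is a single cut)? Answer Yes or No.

A valid assignment using 8 stock rods:
  stock rod 1: 75 = 75
  stock rod 2: 70 + 10 = 80
  stock rod 3: 65 + 15 = 80
  stock rod 4: 65 + 10 = 75
  stock rod 5: 65 = 65
  stock rod 6: 60 = 60
  stock rod 7: 60 = 60
  stock rod 8: 40 = 40
Every load is within 80 cm, so 8 stock rods suffice.

Yes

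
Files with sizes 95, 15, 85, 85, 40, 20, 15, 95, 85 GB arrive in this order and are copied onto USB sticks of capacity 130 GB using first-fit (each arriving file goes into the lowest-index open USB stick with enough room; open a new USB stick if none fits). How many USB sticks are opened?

5

  95 → USB stick 1 (new)  [load 95/130]
  15 → USB stick 1  [load 110/130]
  85 → USB stick 2 (new)  [load 85/130]
  85 → USB stick 3 (new)  [load 85/130]
  40 → USB stick 2  [load 125/130]
  20 → USB stick 1  [load 130/130]
  15 → USB stick 3  [load 100/130]
  95 → USB stick 4 (new)  [load 95/130]
  85 → USB stick 5 (new)  [load 85/130]
5 USB sticks opened.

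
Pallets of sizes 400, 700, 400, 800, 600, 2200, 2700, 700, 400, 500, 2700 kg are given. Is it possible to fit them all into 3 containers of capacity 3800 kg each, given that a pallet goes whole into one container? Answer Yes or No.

Total = 12100 kg; ⌈12100/3800⌉ = 4.
At least 4 containers are required, but only 3 are allowed.

No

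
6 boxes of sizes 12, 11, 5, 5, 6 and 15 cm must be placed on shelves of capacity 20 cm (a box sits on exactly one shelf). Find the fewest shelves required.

Total = 15 + 12 + 11 + 6 + 5 + 5 = 54 cm.
Lower bound: ⌈54/20⌉ = 3 shelves.
A packing using 3 shelves:
  shelf 1: 15 + 5 = 20
  shelf 2: 12 + 6 = 18
  shelf 3: 11 + 5 = 16
This matches the lower bound, so 3 is optimal.

3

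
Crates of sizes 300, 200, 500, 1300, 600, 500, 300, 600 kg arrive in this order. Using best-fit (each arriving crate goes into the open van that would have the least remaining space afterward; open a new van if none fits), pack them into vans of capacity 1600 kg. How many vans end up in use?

  300 → van 1 (new)  [load 300/1600]
  200 → van 1  [load 500/1600]
  500 → van 1  [load 1000/1600]
  1300 → van 2 (new)  [load 1300/1600]
  600 → van 1  [load 1600/1600]
  500 → van 3 (new)  [load 500/1600]
  300 → van 2  [load 1600/1600]
  600 → van 3  [load 1100/1600]
3 vans opened.

3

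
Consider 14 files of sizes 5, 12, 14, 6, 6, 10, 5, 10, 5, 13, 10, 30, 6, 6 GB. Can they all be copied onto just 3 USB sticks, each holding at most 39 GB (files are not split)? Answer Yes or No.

No

Total = 138 GB; ⌈138/39⌉ = 4.
At least 4 USB sticks are required, but only 3 are allowed.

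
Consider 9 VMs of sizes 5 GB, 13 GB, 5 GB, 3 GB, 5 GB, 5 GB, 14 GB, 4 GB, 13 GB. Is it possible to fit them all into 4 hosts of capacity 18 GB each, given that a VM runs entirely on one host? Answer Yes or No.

Yes

A valid assignment using 4 hosts:
  host 1: 14 + 4 = 18
  host 2: 13 + 5 = 18
  host 3: 13 + 5 = 18
  host 4: 5 + 5 + 3 = 13
Every load is within 18 GB, so 4 hosts suffice.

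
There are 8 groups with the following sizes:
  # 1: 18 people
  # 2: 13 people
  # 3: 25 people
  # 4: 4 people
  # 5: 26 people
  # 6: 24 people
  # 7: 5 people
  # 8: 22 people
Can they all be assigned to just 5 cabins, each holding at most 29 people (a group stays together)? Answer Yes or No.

No

Total = 137 people; ⌈137/29⌉ = 5.
The bound of 5 does not rule out 5, but exhaustive search shows no assignment into 5 cabins of capacity 29 people exists — the minimum is 6.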